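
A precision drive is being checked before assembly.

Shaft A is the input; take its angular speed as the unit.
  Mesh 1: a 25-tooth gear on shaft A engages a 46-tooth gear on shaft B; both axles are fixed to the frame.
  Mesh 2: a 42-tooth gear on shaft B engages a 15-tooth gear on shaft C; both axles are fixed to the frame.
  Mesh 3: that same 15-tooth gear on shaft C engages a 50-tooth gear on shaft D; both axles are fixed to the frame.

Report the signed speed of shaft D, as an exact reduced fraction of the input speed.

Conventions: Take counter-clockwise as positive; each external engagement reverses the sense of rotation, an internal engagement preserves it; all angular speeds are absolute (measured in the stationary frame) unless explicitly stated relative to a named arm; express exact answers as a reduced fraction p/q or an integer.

3-mesh fixed-axis compound train (all bearings frame-fixed)
mesh 1 [25T→46T]: |ω|/ω_in = 1×25/46 = 25/46, sense flips to −
mesh 2 [42T→15T]: |ω|/ω_in = (25/46)×42/15 = 35/23, sense flips to +
mesh 3 [15T→50T]: |ω|/ω_in = (35/23)×15/50 = 21/46, sense flips to −
signed output speed (× input speed) = -21/46

-21/46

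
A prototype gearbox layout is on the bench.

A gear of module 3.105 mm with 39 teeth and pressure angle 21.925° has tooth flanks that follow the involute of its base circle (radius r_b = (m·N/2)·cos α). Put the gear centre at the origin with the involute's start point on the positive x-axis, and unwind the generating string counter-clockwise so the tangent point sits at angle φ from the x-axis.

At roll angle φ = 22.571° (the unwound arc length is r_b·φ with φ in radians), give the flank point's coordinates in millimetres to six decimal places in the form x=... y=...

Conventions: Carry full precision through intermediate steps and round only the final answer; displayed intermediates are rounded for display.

x=60.358976 y=1.126938

class = single-mesh tooth geometry [base-circle involute, m = 3.105, 39T]
pitch radius r_p = m·N/2 = 3.105·39/2 = 60.547500
base radius r_b = r_p·cos α = 60.547500·cos 21.925° = 56.168306
roll angle φ = 22.571° = 0.39393827 rad
x = r_b·(cos φ + φ·sin φ) = 60.358976
y = r_b·(sin φ − φ·cos φ) = 1.126938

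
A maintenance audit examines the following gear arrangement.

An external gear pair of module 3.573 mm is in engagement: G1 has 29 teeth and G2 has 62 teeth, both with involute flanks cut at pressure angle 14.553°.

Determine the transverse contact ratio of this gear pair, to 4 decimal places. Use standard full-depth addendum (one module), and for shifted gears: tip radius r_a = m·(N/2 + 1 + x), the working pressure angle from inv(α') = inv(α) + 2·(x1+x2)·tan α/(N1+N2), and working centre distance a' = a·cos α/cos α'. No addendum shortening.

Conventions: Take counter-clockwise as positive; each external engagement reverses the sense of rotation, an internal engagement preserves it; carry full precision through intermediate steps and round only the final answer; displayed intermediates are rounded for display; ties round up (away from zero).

2.0608

recognized (one external pair, fixed centres): single-mesh tooth geometry, m = 3.573, N1 = 29, N2 = 62
base radii: r_b1 = 50.146256, r_b2 = 107.209238
tip radii: r_a1 = 55.381500, r_a2 = 114.336000
no profile shift: α' = α, a' = a
action lengths: √(r_a1²−r_b1²) = 23.504543, √(r_a2²−r_b2²) = 39.735378
base pitch p_b = π·m·cos α = 10.864766
CR = (23.504543 + 39.735378 − 162.571500·sin 14.55300°)/10.864766 = 2.060762
contact ratio ≈ 2.0608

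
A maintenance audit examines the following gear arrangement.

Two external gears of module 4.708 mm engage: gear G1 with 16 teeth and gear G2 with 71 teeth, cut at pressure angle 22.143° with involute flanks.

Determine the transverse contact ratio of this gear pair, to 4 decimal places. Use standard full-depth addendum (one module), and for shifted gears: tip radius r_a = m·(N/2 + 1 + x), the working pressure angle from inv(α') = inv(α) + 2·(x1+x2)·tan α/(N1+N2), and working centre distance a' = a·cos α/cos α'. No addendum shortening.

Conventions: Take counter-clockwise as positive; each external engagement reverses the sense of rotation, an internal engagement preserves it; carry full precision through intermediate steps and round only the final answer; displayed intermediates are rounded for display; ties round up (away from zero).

class = single-mesh tooth geometry [involute pair 16T × 71T, m = 4.708]
base radii: r_b1 = 34.886130, r_b2 = 154.807202
tip radii: r_a1 = 42.372000, r_a2 = 171.842000
no profile shift: α' = α, a' = a
action lengths: √(r_a1²−r_b1²) = 24.048790, √(r_a2²−r_b2²) = 74.594928
base pitch p_b = π·m·cos α = 13.699751
CR = (24.048790 + 74.594928 − 204.798000·sin 22.14300°)/13.699751 = 1.565821
contact ratio ≈ 1.5658

1.5658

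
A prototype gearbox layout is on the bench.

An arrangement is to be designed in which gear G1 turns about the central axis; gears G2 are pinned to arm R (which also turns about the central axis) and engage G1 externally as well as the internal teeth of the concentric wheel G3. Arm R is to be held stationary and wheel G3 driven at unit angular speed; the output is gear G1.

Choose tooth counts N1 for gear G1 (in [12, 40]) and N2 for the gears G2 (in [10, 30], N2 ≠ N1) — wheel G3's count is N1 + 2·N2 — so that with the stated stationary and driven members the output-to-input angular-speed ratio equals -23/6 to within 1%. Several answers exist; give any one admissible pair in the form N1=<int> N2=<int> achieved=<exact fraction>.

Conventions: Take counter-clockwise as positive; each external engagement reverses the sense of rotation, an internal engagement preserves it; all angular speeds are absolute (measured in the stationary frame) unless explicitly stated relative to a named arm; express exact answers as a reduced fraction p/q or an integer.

N1=12 N2=17 achieved=-23/6

design class (target -23/6): planetary set
Willis with ω_arm = 0: ω_sun/ω_ring = −N3/N1; set equal to -23/6  ⇒  N3/N1 = −(-23/6) = 23/6
N3 = N1 + 2·N2  ⇒  N2/N1 = (N3/N1 − 1)/2 = (23/6 − 1)/2 = 17/12
smallest multiple with N1 ≥ 12 and N2 ≥ 10: k = 1  ⇒  N1 = 1·12 = 12, N2 = 1·17 = 17 (N1 ≤ 40, N2 ≤ 30, N2 ≠ N1 ✓), N3 = 12 + 2·17 = 46
check: −N3/N1 with N1 = 12, N3 = 46 gives -23/6; |achieved − target| = 0 ≤ 23/600 ✓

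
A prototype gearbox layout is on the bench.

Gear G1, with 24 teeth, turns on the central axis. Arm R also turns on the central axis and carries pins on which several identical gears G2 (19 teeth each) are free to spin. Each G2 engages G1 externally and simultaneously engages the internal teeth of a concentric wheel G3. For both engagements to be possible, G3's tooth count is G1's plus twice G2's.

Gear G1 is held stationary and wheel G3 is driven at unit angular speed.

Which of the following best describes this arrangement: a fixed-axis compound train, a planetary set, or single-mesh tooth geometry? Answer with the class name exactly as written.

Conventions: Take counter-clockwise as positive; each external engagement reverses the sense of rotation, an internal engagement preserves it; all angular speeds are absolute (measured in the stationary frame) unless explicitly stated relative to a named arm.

planetary set (24T centre, 19T on arm, 62T internal) — Willis relation
classification: planetary set

planetary set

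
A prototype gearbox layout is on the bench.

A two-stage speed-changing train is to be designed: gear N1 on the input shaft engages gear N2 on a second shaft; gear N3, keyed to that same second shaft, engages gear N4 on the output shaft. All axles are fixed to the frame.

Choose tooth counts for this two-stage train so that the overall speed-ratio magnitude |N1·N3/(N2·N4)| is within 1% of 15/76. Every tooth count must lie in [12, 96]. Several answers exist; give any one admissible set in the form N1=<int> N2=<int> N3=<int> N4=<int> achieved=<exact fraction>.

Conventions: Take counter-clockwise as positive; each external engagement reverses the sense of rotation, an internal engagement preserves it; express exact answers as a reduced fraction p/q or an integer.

N1=12 N2=76 N3=15 N4=12 achieved=15/76

class = fixed-axis compound train [2-stage, 15/76 wanted]
target = 15/76 in lowest terms: an exact hit needs N1·N3 = k·15 and N2·N4 = k·76 for one integer k, every count in [12, 96]; additionally prefer no 1:1 stage (N1 ≠ N2, N3 ≠ N4)
k = 1…11: no 1:1-free in-range split of k·15 and k·76 into factor pairs; take k = 12
k = 12: N1·N3 = 180 = 12·15, N2·N4 = 912 = 76·12
achieved = 12·15/(76·12) = 15/76; |achieved − target| = 0 ≤ 3/1520 ✓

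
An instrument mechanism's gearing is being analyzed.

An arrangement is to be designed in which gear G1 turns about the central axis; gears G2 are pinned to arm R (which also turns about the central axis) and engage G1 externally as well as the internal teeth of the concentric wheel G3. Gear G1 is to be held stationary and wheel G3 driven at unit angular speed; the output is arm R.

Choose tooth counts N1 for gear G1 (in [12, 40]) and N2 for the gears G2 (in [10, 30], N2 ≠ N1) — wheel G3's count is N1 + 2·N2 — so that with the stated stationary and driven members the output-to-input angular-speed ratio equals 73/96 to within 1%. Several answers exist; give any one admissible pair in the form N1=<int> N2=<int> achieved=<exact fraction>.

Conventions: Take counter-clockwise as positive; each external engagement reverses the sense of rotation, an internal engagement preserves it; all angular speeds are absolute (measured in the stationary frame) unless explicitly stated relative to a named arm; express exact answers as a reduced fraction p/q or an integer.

planetary set to be sized for 73/96 (Willis relation)
Willis with ω_sun = 0: ω_arm/ω_ring = N3/(N1+N3); set equal to 73/96  ⇒  N3/N1 = (73/96)/(1 − 73/96) = 73/23
N3 = N1 + 2·N2  ⇒  N2/N1 = (N3/N1 − 1)/2 = (73/23 − 1)/2 = 25/23
smallest multiple with N1 ≥ 12 and N2 ≥ 10: k = 1  ⇒  N1 = 1·23 = 23, N2 = 1·25 = 25 (N1 ≤ 40, N2 ≤ 30, N2 ≠ N1 ✓), N3 = 23 + 2·25 = 73
check: N3/(N1+N3) with N1 = 23, N3 = 73 gives 73/96; |achieved − target| = 0 ≤ 73/9600 ✓

N1=23 N2=25 achieved=73/96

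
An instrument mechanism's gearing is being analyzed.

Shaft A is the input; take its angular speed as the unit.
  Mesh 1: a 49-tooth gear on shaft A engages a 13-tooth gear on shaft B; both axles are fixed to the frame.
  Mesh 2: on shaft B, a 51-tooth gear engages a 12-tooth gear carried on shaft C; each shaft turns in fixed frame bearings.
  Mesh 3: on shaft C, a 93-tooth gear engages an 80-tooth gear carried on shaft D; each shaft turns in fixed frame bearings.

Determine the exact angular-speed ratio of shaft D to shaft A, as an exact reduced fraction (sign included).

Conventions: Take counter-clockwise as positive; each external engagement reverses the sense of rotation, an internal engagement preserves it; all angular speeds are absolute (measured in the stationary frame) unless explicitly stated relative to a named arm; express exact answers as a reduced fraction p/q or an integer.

class = fixed-axis compound train [3 meshes; 3 ratios multiply, 3 sense flips]
mesh 1 [49T→13T]: running ratio 49/13, sense −
mesh 2 [51T→12T]: running ratio 833/52, sense +
mesh 3 [93T→80T]: running ratio 77469/4160, sense −
ω_out/ω_in = -77469/4160

-77469/4160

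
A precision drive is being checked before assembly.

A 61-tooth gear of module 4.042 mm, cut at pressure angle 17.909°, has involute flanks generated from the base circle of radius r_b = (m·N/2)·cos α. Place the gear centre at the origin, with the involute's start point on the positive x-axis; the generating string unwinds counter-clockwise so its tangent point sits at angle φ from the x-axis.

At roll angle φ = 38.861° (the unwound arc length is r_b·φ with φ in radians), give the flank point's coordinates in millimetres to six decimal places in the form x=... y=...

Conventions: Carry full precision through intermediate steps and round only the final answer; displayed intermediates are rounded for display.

x=141.265099 y=11.648418

single-mesh involute tooth geometry (61T wheel at module 4.042)
pitch radius r_p = m·N/2 = 4.042·61/2 = 123.281000
base radius r_b = r_p·cos α = 123.281000·cos 17.909° = 117.307556
roll angle φ = 38.861° = 0.67825240 rad
x = r_b·(cos φ + φ·sin φ) = 141.265099
y = r_b·(sin φ − φ·cos φ) = 11.648418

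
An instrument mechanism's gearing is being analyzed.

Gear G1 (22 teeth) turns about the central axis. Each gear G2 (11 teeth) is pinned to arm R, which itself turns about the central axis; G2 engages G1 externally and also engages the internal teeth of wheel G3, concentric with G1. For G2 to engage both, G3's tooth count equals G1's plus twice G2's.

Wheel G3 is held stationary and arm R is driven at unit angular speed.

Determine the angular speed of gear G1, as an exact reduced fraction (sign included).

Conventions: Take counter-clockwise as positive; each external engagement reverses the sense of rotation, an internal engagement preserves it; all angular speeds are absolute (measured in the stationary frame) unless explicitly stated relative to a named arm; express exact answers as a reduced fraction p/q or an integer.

3

class = planetary set [G3 = 22+2·11 = 44; Willis about the carrier]
ring teeth: 22 + 2·11 = 44
22(ω_sun−ω_arm) = −44(ω_ring−ω_arm),  ω_ring = 0, ω_arm = 1
ω_sun = 1 − (44/22)(0−1) = 3
exact speed ratio = 3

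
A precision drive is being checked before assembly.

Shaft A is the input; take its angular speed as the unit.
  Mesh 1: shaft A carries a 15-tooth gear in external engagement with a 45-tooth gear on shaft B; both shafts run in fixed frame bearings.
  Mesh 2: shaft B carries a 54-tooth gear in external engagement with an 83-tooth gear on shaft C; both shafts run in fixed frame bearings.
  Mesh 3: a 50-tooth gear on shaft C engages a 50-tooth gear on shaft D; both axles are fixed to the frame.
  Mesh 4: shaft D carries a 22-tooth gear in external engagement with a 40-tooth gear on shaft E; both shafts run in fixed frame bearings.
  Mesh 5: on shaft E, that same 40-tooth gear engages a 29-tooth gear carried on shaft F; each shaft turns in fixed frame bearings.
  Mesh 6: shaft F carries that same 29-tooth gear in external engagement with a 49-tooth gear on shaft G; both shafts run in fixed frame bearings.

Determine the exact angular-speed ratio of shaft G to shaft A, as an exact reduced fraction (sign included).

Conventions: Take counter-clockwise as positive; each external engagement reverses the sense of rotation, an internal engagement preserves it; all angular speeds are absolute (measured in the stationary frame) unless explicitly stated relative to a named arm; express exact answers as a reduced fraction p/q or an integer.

396/4067

class = fixed-axis compound train [6 meshes; 6 ratios multiply, 6 sense flips]
mesh 1 [15T→45T]: running ratio 1/3, sense −
mesh 2 [54T→83T]: running ratio 18/83, sense +
mesh 3 [50T→50T]: running ratio 18/83, sense −
mesh 4 [22T→40T]: running ratio 99/830, sense +
mesh 5 [40T→29T]: running ratio 396/2407, sense −
mesh 6 [29T→49T]: running ratio 396/4067, sense +
ω_out/ω_in = 396/4067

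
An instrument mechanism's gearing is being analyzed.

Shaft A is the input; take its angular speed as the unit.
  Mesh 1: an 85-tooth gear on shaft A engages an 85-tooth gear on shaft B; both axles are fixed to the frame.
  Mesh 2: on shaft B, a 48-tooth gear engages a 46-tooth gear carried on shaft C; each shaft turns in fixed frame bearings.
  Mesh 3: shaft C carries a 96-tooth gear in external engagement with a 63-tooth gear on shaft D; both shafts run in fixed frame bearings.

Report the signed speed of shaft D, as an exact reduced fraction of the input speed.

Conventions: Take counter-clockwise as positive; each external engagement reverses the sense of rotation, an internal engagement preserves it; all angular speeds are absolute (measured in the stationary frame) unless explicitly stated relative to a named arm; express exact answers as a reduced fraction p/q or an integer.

-256/161

3-mesh fixed-axis compound train (all bearings frame-fixed)
mesh 1 [85T→85T]: |ω|/ω_in = 1×85/85 = 1, sense flips to −
mesh 2 [48T→46T]: |ω|/ω_in = 1×48/46 = 24/23, sense flips to +
mesh 3 [96T→63T]: |ω|/ω_in = (24/23)×96/63 = 256/161, sense flips to −
signed output speed (× input speed) = -256/161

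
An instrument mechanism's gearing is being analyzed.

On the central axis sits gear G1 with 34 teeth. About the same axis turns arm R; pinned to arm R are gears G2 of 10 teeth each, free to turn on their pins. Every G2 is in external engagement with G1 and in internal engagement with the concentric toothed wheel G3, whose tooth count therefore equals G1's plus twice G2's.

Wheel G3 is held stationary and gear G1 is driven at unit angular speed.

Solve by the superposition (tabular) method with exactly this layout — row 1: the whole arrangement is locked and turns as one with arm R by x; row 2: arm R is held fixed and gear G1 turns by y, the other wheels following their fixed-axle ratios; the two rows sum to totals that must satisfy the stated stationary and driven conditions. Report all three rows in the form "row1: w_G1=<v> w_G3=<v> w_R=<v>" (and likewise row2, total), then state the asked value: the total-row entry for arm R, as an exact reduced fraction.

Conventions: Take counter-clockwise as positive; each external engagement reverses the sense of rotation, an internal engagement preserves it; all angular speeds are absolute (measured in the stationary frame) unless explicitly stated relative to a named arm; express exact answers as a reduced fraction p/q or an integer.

planetary set (34T centre, 10T on arm, 54T internal) — Willis relation
superposition row 1 [locked train]: every member turns x
row 2 — arm fixed, fixed-axis ratios: sun y, ring −(34/54)·y, arm 0
boundary: total ω_ring = x − (34/54)·y = 0 and total ω_sun = x + y = 1  ⇒  y = 27/44, x = 17/44
row 2 ring = −(34/54)·27/44 = -17/44
totals (row 1 + row 2): sun 17/44 + 27/44 = 1, ring 17/44 + (-17/44) = 0, arm 17/44 + 0 = 17/44
asked cell (total, arm) = 17/44

row1: w_G1=17/44 w_G3=17/44 w_R=17/44
row2: w_G1=27/44 w_G3=-17/44 w_R=0
total: w_G1=1 w_G3=0 w_R=17/44
asked value: 17/44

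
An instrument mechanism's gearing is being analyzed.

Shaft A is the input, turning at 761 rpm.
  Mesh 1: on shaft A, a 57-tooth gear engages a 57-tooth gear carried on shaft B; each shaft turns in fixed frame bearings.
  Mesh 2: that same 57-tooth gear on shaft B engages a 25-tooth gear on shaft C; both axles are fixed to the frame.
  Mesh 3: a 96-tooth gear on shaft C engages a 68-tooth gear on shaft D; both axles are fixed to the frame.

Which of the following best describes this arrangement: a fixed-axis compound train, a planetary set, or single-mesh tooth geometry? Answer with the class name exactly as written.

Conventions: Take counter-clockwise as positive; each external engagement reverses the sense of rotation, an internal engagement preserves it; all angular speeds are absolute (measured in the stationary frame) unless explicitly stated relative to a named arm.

fixed-axis compound train

topology: fixed-axis compound train — 3 meshes, A→D
classification: fixed-axis compound train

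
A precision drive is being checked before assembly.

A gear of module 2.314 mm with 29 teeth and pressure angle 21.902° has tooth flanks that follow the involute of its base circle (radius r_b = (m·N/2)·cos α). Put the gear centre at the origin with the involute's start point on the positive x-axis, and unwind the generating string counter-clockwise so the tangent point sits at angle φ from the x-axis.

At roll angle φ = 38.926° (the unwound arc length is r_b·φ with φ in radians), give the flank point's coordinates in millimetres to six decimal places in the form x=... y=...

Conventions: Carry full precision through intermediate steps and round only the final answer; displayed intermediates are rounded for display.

recognized (one wheel, involute flank): single-mesh tooth geometry, m = 2.314, N = 29
pitch radius r_p = m·N/2 = 2.314·29/2 = 33.553000
base radius r_b = r_p·cos α = 33.553000·cos 21.902° = 31.131253
roll angle φ = 38.926° = 0.67938686 rad
x = r_b·(cos φ + φ·sin φ) = 37.507800
y = r_b·(sin φ − φ·cos φ) = 3.106327

x=37.507800 y=3.106327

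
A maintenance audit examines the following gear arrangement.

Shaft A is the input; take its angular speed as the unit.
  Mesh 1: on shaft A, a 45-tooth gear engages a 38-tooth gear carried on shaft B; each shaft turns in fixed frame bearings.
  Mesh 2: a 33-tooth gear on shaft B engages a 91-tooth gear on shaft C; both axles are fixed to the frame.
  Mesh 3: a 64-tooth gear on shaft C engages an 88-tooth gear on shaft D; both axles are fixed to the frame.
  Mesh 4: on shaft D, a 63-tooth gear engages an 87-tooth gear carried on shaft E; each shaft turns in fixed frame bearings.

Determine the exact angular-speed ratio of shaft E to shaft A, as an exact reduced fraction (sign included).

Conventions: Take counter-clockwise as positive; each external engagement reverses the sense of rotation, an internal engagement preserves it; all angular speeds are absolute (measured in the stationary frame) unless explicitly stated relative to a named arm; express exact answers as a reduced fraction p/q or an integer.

class = fixed-axis compound train [4 meshes; 4 ratios multiply, 4 sense flips]
mesh 1 [45T→38T]: running ratio 45/38, sense −
mesh 2 [33T→91T]: running ratio 1485/3458, sense +
mesh 3 [64T→88T]: running ratio 540/1729, sense −
mesh 4 [63T→87T]: running ratio 1620/7163, sense +
ω_out/ω_in = 1620/7163

1620/7163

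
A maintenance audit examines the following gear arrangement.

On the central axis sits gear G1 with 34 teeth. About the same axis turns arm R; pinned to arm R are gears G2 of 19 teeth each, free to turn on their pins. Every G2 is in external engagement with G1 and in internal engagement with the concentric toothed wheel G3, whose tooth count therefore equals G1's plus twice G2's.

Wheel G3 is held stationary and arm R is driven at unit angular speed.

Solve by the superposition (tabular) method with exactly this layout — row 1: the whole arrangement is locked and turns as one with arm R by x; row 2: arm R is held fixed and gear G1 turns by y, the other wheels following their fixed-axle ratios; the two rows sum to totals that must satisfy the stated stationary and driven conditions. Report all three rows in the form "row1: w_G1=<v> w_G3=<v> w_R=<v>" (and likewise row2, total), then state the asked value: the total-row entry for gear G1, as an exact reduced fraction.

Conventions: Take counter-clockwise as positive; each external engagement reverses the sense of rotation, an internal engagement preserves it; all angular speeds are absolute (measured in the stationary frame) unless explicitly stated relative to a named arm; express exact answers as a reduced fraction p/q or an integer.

recognized (axles ride arm R): planetary set, 34/19/72 teeth
row 1: whole set turns with the arm by x
row 2: sun turns y, ring = −(34/72)·y, arm 0
boundary: total ω_ring = x − (34/72)·y = 0 and total ω_arm = x = 1  ⇒  y = 36/17, x = 1
row 2 ring = −(34/72)·36/17 = -1
totals (row 1 + row 2): sun 1 + 36/17 = 53/17, ring 1 + (-1) = 0, arm 1 + 0 = 1
asked cell (total, sun) = 53/17

row1: w_G1=1 w_G3=1 w_R=1
row2: w_G1=36/17 w_G3=-1 w_R=0
total: w_G1=53/17 w_G3=0 w_R=1
asked value: 53/17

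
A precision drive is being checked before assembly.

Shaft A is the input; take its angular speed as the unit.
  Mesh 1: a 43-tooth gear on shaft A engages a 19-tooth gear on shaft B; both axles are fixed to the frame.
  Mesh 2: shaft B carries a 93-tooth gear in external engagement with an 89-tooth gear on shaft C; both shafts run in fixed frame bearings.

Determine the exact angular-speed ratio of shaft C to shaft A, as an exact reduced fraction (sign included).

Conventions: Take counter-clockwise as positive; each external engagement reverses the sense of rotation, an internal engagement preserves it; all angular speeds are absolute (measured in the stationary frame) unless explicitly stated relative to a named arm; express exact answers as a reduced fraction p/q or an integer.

3999/1691

class = fixed-axis compound train [2 meshes; 2 ratios multiply, 2 sense flips]
mesh 1 [43T→19T]: running ratio 43/19, sense −
mesh 2 [93T→89T]: running ratio 3999/1691, sense +
ω_out/ω_in = 3999/1691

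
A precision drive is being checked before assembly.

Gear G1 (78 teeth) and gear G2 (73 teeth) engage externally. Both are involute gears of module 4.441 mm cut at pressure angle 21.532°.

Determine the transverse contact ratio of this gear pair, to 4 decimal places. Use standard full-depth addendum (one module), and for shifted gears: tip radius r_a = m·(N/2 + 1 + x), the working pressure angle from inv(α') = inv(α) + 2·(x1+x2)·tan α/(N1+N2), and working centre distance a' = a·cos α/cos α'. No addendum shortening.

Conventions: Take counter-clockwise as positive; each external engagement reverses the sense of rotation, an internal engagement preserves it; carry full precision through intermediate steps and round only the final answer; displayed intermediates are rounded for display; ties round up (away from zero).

1.7312

single-mesh involute tooth geometry (78T engaging 73T at module 4.441)
base radii: r_b1 = 161.111915, r_b2 = 150.784228
tip radii: r_a1 = 177.640000, r_a2 = 166.537500
no profile shift: α' = α, a' = a
action lengths: √(r_a1²−r_b1²) = 74.825935, √(r_a2²−r_b2²) = 70.702585
base pitch p_b = π·m·cos α = 12.978154
CR = (74.825935 + 70.702585 − 335.295500·sin 21.53200°)/12.978154 = 1.731224
contact ratio ≈ 1.7312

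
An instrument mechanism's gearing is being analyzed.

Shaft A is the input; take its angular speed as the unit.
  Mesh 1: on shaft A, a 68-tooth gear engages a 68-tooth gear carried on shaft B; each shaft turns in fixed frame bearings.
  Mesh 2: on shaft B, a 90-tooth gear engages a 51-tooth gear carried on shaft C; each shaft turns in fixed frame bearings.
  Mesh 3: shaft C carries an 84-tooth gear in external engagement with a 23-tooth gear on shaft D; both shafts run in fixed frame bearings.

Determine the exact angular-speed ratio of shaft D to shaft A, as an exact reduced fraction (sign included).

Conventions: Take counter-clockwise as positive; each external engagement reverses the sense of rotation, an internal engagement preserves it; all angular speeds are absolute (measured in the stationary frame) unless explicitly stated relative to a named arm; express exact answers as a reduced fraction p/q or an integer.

class = fixed-axis compound train [3 meshes; 3 ratios multiply, 3 sense flips]
mesh 1 [68T→68T]: running ratio 1, sense −
mesh 2 [90T→51T]: running ratio 30/17, sense +
mesh 3 [84T→23T]: running ratio 2520/391, sense −
ω_out/ω_in = -2520/391

-2520/391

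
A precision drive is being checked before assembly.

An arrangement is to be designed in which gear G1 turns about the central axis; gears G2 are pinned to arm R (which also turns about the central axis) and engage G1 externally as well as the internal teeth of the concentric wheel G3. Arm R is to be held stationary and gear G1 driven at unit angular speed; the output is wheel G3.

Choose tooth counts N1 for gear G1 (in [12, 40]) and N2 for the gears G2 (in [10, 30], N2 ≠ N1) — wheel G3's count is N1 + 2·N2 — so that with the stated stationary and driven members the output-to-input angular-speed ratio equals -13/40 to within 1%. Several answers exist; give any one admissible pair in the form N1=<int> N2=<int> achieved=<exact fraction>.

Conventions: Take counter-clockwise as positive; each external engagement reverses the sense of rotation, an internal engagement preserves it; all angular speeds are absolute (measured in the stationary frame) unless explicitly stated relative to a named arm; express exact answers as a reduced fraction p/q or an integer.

class = planetary set [ratio -13/40 wanted; Willis about the carrier]
Willis with ω_arm = 0: ω_ring/ω_sun = −N1/N3; set equal to -13/40  ⇒  N3/N1 = −1/(-13/40) = 40/13
N3 = N1 + 2·N2  ⇒  N2/N1 = (N3/N1 − 1)/2 = (40/13 − 1)/2 = 27/26
smallest multiple with N1 ≥ 12 and N2 ≥ 10: k = 1  ⇒  N1 = 1·26 = 26, N2 = 1·27 = 27 (N1 ≤ 40, N2 ≤ 30, N2 ≠ N1 ✓), N3 = 26 + 2·27 = 80
check: −N1/N3 with N1 = 26, N3 = 80 gives -13/40; |achieved − target| = 0 ≤ 13/4000 ✓

N1=26 N2=27 achieved=-13/40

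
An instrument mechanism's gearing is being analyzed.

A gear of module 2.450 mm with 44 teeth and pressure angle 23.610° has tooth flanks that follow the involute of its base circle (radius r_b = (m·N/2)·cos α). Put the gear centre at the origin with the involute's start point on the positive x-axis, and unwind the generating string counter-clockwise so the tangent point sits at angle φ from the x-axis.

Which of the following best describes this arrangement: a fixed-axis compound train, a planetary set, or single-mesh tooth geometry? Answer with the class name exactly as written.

single-mesh tooth geometry

single-mesh involute tooth geometry (44T wheel at module 2.450)
classification: single-mesh tooth geometry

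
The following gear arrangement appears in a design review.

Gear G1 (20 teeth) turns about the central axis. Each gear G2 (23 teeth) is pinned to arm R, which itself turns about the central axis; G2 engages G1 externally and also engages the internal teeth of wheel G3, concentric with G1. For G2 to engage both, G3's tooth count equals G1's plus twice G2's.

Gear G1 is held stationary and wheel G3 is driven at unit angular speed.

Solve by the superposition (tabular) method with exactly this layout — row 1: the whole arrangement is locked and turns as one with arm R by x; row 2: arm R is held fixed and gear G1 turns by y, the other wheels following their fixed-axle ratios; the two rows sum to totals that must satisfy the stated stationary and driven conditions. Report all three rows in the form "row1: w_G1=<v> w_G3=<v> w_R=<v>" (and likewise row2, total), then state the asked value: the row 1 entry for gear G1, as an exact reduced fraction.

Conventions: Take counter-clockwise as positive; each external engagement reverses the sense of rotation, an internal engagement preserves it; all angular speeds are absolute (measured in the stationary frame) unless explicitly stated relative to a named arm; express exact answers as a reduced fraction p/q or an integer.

row1: w_G1=33/43 w_G3=33/43 w_R=33/43
row2: w_G1=-33/43 w_G3=10/43 w_R=0
total: w_G1=0 w_G3=1 w_R=33/43
asked value: 33/43

class = planetary set [G3 = 20+2·23 = 66; Willis about the carrier]
row 1: whole set turns with the arm by x
superposition row 2 [arm held]: sun y, ring −(20/66)·y, arm 0
boundary: total ω_sun = x + y = 0 and total ω_ring = x − (20/66)·y = 1  ⇒  y = -33/43, x = 33/43
row 2 ring = −(20/66)·(-33/43) = 10/43
totals (row 1 + row 2): sun 33/43 + (-33/43) = 0, ring 33/43 + 10/43 = 1, arm 33/43 + 0 = 33/43
asked cell (row1, sun) = 33/43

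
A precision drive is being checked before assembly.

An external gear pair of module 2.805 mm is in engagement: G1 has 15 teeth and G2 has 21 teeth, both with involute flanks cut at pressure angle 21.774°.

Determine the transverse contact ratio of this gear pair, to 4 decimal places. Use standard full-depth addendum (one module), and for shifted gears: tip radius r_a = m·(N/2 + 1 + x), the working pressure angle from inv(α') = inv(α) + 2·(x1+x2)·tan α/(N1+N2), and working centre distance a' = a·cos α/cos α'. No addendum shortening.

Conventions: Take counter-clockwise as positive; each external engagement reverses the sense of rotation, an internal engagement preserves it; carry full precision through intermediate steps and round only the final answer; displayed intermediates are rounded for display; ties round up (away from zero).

topology: single-mesh involute geometry — m = 2.805, 15T/21T pair
base radii: r_b1 = 19.536564, r_b2 = 27.351189
tip radii: r_a1 = 23.842500, r_a2 = 32.257500
no profile shift: α' = α, a' = a
action lengths: √(r_a1²−r_b1²) = 13.667022, √(r_a2²−r_b2²) = 17.101425
base pitch p_b = π·m·cos α = 8.183457
CR = (13.667022 + 17.101425 − 50.490000·sin 21.77400°)/8.183457 = 1.471183
contact ratio ≈ 1.4712

1.4712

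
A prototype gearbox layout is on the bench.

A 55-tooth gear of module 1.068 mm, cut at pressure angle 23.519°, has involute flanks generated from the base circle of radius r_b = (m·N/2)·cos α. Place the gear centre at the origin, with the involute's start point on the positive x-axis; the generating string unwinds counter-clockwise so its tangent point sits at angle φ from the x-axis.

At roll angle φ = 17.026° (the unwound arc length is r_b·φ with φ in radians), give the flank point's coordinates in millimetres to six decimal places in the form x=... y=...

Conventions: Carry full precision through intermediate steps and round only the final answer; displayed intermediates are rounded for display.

x=28.093069 y=0.233479

recognized (one wheel, involute flank): single-mesh tooth geometry, m = 1.068, N = 55
pitch radius r_p = m·N/2 = 1.068·55/2 = 29.370000
base radius r_b = r_p·cos α = 29.370000·cos 23.519° = 26.930169
roll angle φ = 17.026° = 0.29715976 rad
x = r_b·(cos φ + φ·sin φ) = 28.093069
y = r_b·(sin φ − φ·cos φ) = 0.233479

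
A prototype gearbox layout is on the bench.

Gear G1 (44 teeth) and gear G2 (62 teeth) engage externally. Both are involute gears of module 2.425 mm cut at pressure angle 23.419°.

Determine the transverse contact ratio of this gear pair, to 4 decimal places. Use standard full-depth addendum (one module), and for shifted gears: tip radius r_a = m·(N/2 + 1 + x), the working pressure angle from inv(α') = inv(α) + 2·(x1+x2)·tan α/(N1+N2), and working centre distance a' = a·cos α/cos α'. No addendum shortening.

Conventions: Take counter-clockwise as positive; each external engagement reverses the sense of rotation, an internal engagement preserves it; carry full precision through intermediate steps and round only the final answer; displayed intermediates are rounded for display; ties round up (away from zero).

1.5999

topology: single-mesh involute geometry — m = 2.425, 44T/62T pair
base radii: r_b1 = 48.955180, r_b2 = 68.982300
tip radii: r_a1 = 55.775000, r_a2 = 77.600000
no profile shift: α' = α, a' = a
action lengths: √(r_a1²−r_b1²) = 26.725286, √(r_a2²−r_b2²) = 35.541558
base pitch p_b = π·m·cos α = 6.990783
CR = (26.725286 + 35.541558 − 128.525000·sin 23.41900°)/6.990783 = 1.599863
contact ratio ≈ 1.5999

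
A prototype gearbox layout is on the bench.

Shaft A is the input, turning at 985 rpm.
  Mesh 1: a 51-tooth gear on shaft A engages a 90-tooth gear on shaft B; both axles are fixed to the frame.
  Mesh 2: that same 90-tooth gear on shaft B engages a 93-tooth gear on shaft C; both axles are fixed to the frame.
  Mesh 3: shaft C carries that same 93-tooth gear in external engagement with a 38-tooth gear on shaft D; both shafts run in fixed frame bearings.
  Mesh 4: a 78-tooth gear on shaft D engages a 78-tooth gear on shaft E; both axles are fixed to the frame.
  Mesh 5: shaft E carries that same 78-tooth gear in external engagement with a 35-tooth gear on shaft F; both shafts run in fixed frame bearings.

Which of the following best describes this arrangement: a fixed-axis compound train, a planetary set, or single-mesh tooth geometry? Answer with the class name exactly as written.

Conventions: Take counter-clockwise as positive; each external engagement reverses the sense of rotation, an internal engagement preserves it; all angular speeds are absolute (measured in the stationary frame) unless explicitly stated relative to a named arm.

fixed-axis compound train

5-mesh fixed-axis compound train (all bearings frame-fixed)
classification: fixed-axis compound train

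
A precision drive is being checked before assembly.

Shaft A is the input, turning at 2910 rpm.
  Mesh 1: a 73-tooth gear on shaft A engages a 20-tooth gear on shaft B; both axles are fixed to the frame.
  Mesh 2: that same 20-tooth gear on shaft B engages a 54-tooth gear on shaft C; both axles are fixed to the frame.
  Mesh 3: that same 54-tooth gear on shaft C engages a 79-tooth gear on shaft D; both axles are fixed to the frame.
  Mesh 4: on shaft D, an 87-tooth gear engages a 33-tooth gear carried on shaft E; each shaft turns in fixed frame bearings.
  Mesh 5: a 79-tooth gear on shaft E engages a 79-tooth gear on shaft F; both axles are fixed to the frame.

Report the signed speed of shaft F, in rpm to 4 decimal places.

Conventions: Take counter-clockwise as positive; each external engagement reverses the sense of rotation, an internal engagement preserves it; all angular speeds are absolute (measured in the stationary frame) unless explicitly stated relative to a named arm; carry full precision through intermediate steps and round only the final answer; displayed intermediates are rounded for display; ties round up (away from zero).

5-mesh fixed-axis compound train (all bearings frame-fixed)
mesh 1 [73T→20T]: ω = 2910.0000×73/20 = 10621.5000 rpm, sense flips to −
mesh 2 [20T→54T]: ω = 10621.5000×20/54 = 3933.8889 rpm, sense flips to +
mesh 3 [54T→79T]: ω = 3933.8889×54/79 = 2688.9873 rpm, sense flips to −
mesh 4 [87T→33T]: ω = 2688.9873×87/33 = 7089.1484 rpm, sense flips to +
mesh 5 [79T→79T]: ω = 7089.1484×79/79 = 7089.1484 rpm, sense flips to −
signed output speed = -7089.1484 rpm

-7089.1484 rpm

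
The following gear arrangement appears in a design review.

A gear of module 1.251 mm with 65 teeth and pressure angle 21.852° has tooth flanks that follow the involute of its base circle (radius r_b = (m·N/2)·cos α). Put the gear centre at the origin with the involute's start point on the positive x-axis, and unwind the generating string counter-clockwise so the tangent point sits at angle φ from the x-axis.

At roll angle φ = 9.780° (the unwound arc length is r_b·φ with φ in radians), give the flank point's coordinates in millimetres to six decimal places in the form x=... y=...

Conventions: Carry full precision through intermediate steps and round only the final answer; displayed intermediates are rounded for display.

single-mesh involute tooth geometry (65T wheel at module 1.251)
pitch radius r_p = m·N/2 = 1.251·65/2 = 40.657500
base radius r_b = r_p·cos α = 40.657500·cos 21.852° = 37.736194
roll angle φ = 9.780° = 0.17069320 rad
x = r_b·(cos φ + φ·sin φ) = 38.281940
y = r_b·(sin φ − φ·cos φ) = 0.062376

x=38.281940 y=0.062376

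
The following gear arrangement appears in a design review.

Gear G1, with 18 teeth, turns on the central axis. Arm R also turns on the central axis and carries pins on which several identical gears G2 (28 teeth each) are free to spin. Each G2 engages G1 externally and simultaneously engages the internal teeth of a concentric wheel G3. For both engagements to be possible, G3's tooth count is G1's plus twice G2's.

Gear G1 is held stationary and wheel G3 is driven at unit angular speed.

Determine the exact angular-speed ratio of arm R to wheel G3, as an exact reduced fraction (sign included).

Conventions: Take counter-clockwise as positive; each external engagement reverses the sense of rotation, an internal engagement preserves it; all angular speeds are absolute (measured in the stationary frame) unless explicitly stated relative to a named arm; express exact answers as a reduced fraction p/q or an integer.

class = planetary set [G3 = 18+2·28 = 74; Willis about the carrier]
ring teeth: 18 + 2·28 = 74
18(ω_sun−ω_arm) = −74(ω_ring−ω_arm),  ω_sun = 0, ω_ring = 1
18(0−ω_arm) = −74(1−ω_arm)  ⇒  92·ω_arm = 74  ⇒  ω_arm = 37/46
ω_out/ω_in = 37/46

37/46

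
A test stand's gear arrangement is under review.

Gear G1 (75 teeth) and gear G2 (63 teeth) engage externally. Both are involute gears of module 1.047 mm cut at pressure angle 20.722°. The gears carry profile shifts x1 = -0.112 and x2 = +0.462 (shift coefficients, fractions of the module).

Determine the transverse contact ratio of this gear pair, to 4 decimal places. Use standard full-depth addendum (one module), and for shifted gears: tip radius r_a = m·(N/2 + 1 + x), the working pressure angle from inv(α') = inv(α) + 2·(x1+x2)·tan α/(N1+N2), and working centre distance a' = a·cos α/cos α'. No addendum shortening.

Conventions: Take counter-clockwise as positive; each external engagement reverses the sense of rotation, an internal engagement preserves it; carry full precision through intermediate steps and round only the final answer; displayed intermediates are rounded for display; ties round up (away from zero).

1.7060

recognized (one external pair, fixed centres): single-mesh tooth geometry, m = 1.047, N1 = 75, N2 = 63
base radii: r_b1 = 36.722540, r_b2 = 30.846933
tip radii: r_a1 = 40.192236, r_a2 = 34.511214
inv(α') = inv(20.722°) + 2·(-0.112+0.462)·tan α/(75+63) = 0.01855920  ⇒  α' = 21.46097°
a' = a·cos α / cos α' = 72.2430·cos 20.722°/cos 21.46097° = 72.603274
action lengths: √(r_a1²−r_b1²) = 16.336184, √(r_a2²−r_b2²) = 15.475484
base pitch p_b = π·m·cos α = 3.076460
CR = (16.336184 + 15.475484 − 72.603274·sin 21.46097°)/3.076460 = 1.706020
contact ratio ≈ 1.7060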